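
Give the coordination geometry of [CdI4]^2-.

Summing ligand charges against the −2 overall charge gives an oxidation state of +2 for cadmium.
Group 12 minus oxidation state 2 gives a d¹⁰ configuration.
Coordination number: 4.
A d¹⁰ ion has no crystal-field stabilisation preference between square planar and tetrahedral, so four ligands adopt the sterically favoured tetrahedral geometry.

tetrahedral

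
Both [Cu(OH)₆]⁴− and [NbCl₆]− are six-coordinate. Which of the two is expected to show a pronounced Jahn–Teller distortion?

[Cu(OH)₆]⁴−

[Cu(OH)₆]⁴−: Each hydroxide is −1; balancing the −4 overall charge requires Cu(II). Copper is a group-11 element; Cu(II) is therefore d⁹. The t₂g⁶e_g³ configuration has an unevenly filled e_g set; the Jahn–Teller theorem predicts a tetragonal distortion (typically axial elongation) to lift the degeneracy.
[NbCl₆]−: Summing ligand charges against the −1 overall charge gives an oxidation state of +5 for niobium. Nb sits in group 5, so the d-electron count is 5 − 5 = 0. The d⁰ configuration leaves the e_g set evenly filled (or empty) — no strong Jahn–Teller driving force.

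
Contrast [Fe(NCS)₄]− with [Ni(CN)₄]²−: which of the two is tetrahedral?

[Fe(NCS)₄]−

For [Fe(NCS)₄]−: Summing ligand charges against the −1 overall charge gives an oxidation state of +3 for iron. Fe sits in group 8, so the d-electron count is 8 − 3 = 5. A high-spin d⁵ ion has zero CFSE in either geometry, so four ligands adopt the sterically favoured tetrahedral geometry. → tetrahedral.
For [Ni(CN)₄]²−: Each cyanide is −1; balancing the −2 overall charge requires Ni(II). Nickel is a group-10 element; Ni(II) is therefore d⁸. Cyanide is a strong-field ligand (high in the spectrochemical series). A 3d d⁸ ion with strong-field ligands gains enough CFSE to favour square planar over tetrahedral. → square planar.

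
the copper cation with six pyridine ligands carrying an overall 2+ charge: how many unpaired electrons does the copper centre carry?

1 unpaired electron

Pyridine is neutral; balancing the +2 overall charge requires Cu(II).
Group 11 minus oxidation state 2 gives a d⁹ configuration.
In an octahedral field the d⁹ configuration is t₂g⁶e_g³ (only one arrangement possible), giving 1 unpaired electron.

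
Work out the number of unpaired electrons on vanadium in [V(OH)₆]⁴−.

3

Ligand charges: each hydroxide is −1. With an overall charge of −4 the vanadium centre must be in the +2 oxidation state.
V sits in group 5, so the d-electron count is 5 − 2 = 3.
In an octahedral field the d³ configuration is t₂g³e_g⁰ (only one arrangement possible), giving 3 unpaired electrons.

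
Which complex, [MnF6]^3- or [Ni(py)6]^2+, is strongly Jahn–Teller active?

[MnF6]^3-

[MnF6]^3-: Each fluoride is −1; balancing the −3 overall charge requires Mn(III). Manganese is a group-7 element; Mn(III) is therefore d⁴. Fluoride is a weak-field ligand for a first-row metal, so the complex is high-spin. The t₂g³e_g¹ (high-spin) configuration has an unevenly filled e_g set; the Jahn–Teller theorem predicts a tetragonal distortion (typically axial elongation) to lift the degeneracy.
[Ni(py)6]^2+: Summing ligand charges against the +2 overall charge gives an oxidation state of +2 for nickel. Group 10 minus oxidation state 2 gives a d⁸ configuration. The d⁸ configuration leaves the e_g set evenly filled (or empty) — no strong Jahn–Teller driving force.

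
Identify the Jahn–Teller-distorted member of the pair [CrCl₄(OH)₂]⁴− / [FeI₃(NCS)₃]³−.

[CrCl₄(OH)₂]⁴−: Each chloride is −1; each hydroxide is −1; balancing the −4 overall charge requires Cr(II). Cr sits in group 6, so the d-electron count is 6 − 2 = 4. Chloride and hydroxide are weak-field ligands for a first-row metal, so the complex is high-spin. The t₂g³e_g¹ (high-spin) configuration has an unevenly filled e_g set; the Jahn–Teller theorem predicts a tetragonal distortion (typically axial elongation) to lift the degeneracy.
[FeI₃(NCS)₃]³−: Each iodide is −1; each isothiocyanate is −1; balancing the −3 overall charge requires Fe(III). Iron is a group-8 element; Fe(III) is therefore d⁵. Iodide and isothiocyanate are weak-field ligands for a first-row metal, so the complex is high-spin. The d⁵ configuration leaves the e_g set evenly filled (or empty) — no strong Jahn–Teller driving force.

[CrCl₄(OH)₂]⁴−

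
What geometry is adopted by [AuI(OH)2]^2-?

trigonal planar

Summing ligand charges against the −2 overall charge gives an oxidation state of +1 for gold.
Gold is a group-11 element; Au(I) is therefore d¹⁰.
Coordination number: 3.
Three ligands around a d¹⁰ centre minimise repulsion in a trigonal-planar arrangement.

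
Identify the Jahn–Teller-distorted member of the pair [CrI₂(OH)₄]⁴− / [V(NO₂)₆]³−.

[CrI₂(OH)₄]⁴−

[CrI₂(OH)₄]⁴−: Ligand charges: each iodide is −1; each hydroxide is −1. With an overall charge of −4 the chromium centre must be in the +2 oxidation state. Chromium is a group-6 element; Cr(II) is therefore d⁴. Hydroxide and iodide are weak-field ligands for a first-row metal, so the complex is high-spin. The t₂g³e_g¹ (high-spin) configuration has an unevenly filled e_g set; the Jahn–Teller theorem predicts a tetragonal distortion (typically axial elongation) to lift the degeneracy.
[V(NO₂)₆]³−: Each nitro (N-bound nitrite) is −1; balancing the −3 overall charge requires V(III). V sits in group 5, so the d-electron count is 5 − 3 = 2. The d² configuration leaves the e_g set evenly filled (or empty) — no strong Jahn–Teller driving force.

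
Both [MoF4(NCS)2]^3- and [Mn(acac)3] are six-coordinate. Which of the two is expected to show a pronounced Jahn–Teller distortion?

[Mn(acac)3]

[MoF4(NCS)2]^3-: Ligand charges: each fluoride is −1; each isothiocyanate is −1. With an overall charge of −3 the molybdenum centre must be in the +3 oxidation state. Mo sits in group 6, so the d-electron count is 6 − 3 = 3. The d³ configuration leaves the e_g set evenly filled (or empty) — no strong Jahn–Teller driving force.
[Mn(acac)3]: Summing ligand charges against the 0 overall charge gives an oxidation state of +3 for manganese. Manganese is a group-7 element; Mn(III) is therefore d⁴. Acetylacetonate is a weak-field ligand for a first-row metal, so the complex is high-spin. The t₂g³e_g¹ (high-spin) configuration has an unevenly filled e_g set; the Jahn–Teller theorem predicts a tetragonal distortion (typically axial elongation) to lift the degeneracy.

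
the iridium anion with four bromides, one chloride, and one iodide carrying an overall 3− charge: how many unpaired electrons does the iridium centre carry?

Summing ligand charges against the −3 overall charge gives an oxidation state of +3 for iridium.
Ir sits in group 9, so the d-electron count is 9 − 3 = 6.
The spin state decides the count: a 5d ion has a large Δₒ and is invariably low-spin.
An octahedral low-spin d⁶ ion is t₂g⁶e_g⁰, giving 0 unpaired electrons.

0 unpaired electrons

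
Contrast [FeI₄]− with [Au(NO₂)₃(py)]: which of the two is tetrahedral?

[FeI₄]−

For [FeI₄]−: Each iodide is −1; balancing the −1 overall charge requires Fe(III). Iron is a group-8 element; Fe(III) is therefore d⁵. A high-spin d⁵ ion has zero CFSE in either geometry, so four ligands adopt the sterically favoured tetrahedral geometry. → tetrahedral.
For [Au(NO₂)₃(py)]: Each nitro (N-bound nitrite) is −1; pyridine is neutral; balancing the 0 overall charge requires Au(III). Group 11 minus oxidation state 3 gives a d⁸ configuration. A 5d d⁸ ion has a large crystal-field splitting; square planar leaves the high-energy d_{x²−y²} orbital empty and maximises CFSE. → square planar.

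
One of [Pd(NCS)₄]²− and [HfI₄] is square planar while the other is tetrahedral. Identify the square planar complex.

For [Pd(NCS)₄]²−: Ligand charges: each isothiocyanate is −1. With an overall charge of −2 the palladium centre must be in the +2 oxidation state. Pd sits in group 10, so the d-electron count is 10 − 2 = 8. A 4d d⁸ ion has a large crystal-field splitting; square planar leaves the high-energy d_{x²−y²} orbital empty and maximises CFSE. → square planar.
For [HfI₄]: Summing ligand charges against the 0 overall charge gives an oxidation state of +4 for hafnium. Hafnium is a group-4 element; Hf(IV) is therefore d⁰. A d⁰ ion has no crystal-field stabilisation preference between square planar and tetrahedral, so four ligands adopt the sterically favoured tetrahedral geometry. → tetrahedral.

[Pd(NCS)₄]²−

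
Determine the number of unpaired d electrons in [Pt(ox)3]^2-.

Summing ligand charges against the −2 overall charge gives an oxidation state of +4 for platinum.
Platinum is a group-10 element; Pt(IV) is therefore d⁶.
Counting donor atoms: 3×oxalate (bidentate) → 6 donors. Coordination number = 6.
The spin state decides the count: a 5d ion has a large Δₒ and is invariably low-spin.
An octahedral low-spin d⁶ ion is t₂g⁶e_g⁰, giving 0 unpaired electrons.

0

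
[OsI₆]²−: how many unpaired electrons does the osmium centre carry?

Summing ligand charges against the −2 overall charge gives an oxidation state of +4 for osmium.
Osmium is a group-8 element; Os(IV) is therefore d⁴.
The spin state decides the count: a 5d ion has a large Δₒ and is invariably low-spin.
An octahedral low-spin d⁴ ion is t₂g⁴e_g⁰, giving 2 unpaired electrons.

2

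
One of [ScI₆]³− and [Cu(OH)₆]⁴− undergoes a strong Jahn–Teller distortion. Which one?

[ScI₆]³−: Summing ligand charges against the −3 overall charge gives an oxidation state of +3 for scandium. Scandium is a group-3 element; Sc(III) is therefore d⁰. The d⁰ configuration leaves the e_g set evenly filled (or empty) — no strong Jahn–Teller driving force.
[Cu(OH)₆]⁴−: Ligand charges: each hydroxide is −1. With an overall charge of −4 the copper centre must be in the +2 oxidation state. Group 11 minus oxidation state 2 gives a d⁹ configuration. The t₂g⁶e_g³ configuration has an unevenly filled e_g set; the Jahn–Teller theorem predicts a tetragonal distortion (typically axial elongation) to lift the degeneracy.

[Cu(OH)₆]⁴−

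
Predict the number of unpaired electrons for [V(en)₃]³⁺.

Ligand charges: ethylenediamine is neutral. With an overall charge of +3 the vanadium centre must be in the +3 oxidation state.
Group 5 minus oxidation state 3 gives a d² configuration.
Counting donor atoms: 3×ethylenediamine (bidentate) → 6 donors. Coordination number = 6.
In an octahedral field the d² configuration is t₂g²e_g⁰ (only one arrangement possible), giving 2 unpaired electrons.

2 unpaired electrons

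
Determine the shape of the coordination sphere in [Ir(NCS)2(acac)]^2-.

Summing ligand charges against the −2 overall charge gives an oxidation state of +1 for iridium.
Ir sits in group 9, so the d-electron count is 9 − 1 = 8.
Counting donor atoms: 2×isothiocyanate (monodentate) → 2 donors; 1×acetylacetonate (bidentate) → 2 donors. Coordination number = 4.
A 5d d⁸ ion has a large crystal-field splitting; square planar leaves the high-energy d_{x²−y²} orbital empty and maximises CFSE.

square planar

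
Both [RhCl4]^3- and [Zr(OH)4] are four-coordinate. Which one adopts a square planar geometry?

For [RhCl4]^3-: Ligand charges: each chloride is −1. With an overall charge of −3 the rhodium centre must be in the +1 oxidation state. Rh sits in group 9, so the d-electron count is 9 − 1 = 8. A 4d d⁸ ion has a large crystal-field splitting; square planar leaves the high-energy d_{x²−y²} orbital empty and maximises CFSE. → square planar.
For [Zr(OH)4]: Each hydroxide is −1; balancing the 0 overall charge requires Zr(IV). Group 4 minus oxidation state 4 gives a d⁰ configuration. A d⁰ ion has no crystal-field stabilisation preference between square planar and tetrahedral, so four ligands adopt the sterically favoured tetrahedral geometry. → tetrahedral.

[RhCl4]^3-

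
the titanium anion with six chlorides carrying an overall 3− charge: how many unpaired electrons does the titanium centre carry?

Ligand charges: each chloride is −1. With an overall charge of −3 the titanium centre must be in the +3 oxidation state.
Ti sits in group 4, so the d-electron count is 4 − 3 = 1.
In an octahedral field the d¹ configuration is t₂g¹e_g⁰ (only one arrangement possible), giving 1 unpaired electron.

1 unpaired electron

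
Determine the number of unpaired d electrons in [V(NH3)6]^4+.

1 unpaired electron

Summing ligand charges against the +4 overall charge gives an oxidation state of +4 for vanadium.
V sits in group 5, so the d-electron count is 5 − 4 = 1.
In an octahedral field the d¹ configuration is t₂g¹e_g⁰ (only one arrangement possible), giving 1 unpaired electron.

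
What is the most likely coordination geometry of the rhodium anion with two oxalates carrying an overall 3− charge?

Summing ligand charges against the −3 overall charge gives an oxidation state of +1 for rhodium.
Rh sits in group 9, so the d-electron count is 9 − 1 = 8.
Counting donor atoms: 2×oxalate (bidentate) → 4 donors. Coordination number = 4.
A 4d d⁸ ion has a large crystal-field splitting; square planar leaves the high-energy d_{x²−y²} orbital empty and maximises CFSE.

square planar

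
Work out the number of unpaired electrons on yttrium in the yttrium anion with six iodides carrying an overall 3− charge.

0 unpaired electrons

Summing ligand charges against the −3 overall charge gives an oxidation state of +3 for yttrium.
Yttrium is a group-3 element; Y(III) is therefore d⁰.
In an octahedral field the d⁰ configuration is t₂g⁰e_g⁰, giving 0 unpaired electrons.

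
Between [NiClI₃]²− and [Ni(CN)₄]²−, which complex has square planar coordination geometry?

[Ni(CN)₄]²−

For [NiClI₃]²−: Summing ligand charges against the −2 overall charge gives an oxidation state of +2 for nickel. Nickel is a group-10 element; Ni(II) is therefore d⁸. Chloride and iodide are weak-field ligands. With weak-field ligands the CFSE gain from square planar is small, so a 3d d⁸ ion takes the sterically preferred tetrahedral geometry. → tetrahedral.
For [Ni(CN)₄]²−: Summing ligand charges against the −2 overall charge gives an oxidation state of +2 for nickel. Nickel is a group-10 element; Ni(II) is therefore d⁸. Cyanide is a strong-field ligand (high in the spectrochemical series). A 3d d⁸ ion with strong-field ligands gains enough CFSE to favour square planar over tetrahedral. → square planar.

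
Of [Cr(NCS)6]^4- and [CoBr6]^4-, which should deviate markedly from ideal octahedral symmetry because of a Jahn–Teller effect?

[Cr(NCS)6]^4-: Each isothiocyanate is −1; balancing the −4 overall charge requires Cr(II). Group 6 minus oxidation state 2 gives a d⁴ configuration. Isothiocyanate is a weak-field ligand for a first-row metal, so the complex is high-spin. The t₂g³e_g¹ (high-spin) configuration has an unevenly filled e_g set; the Jahn–Teller theorem predicts a tetragonal distortion (typically axial elongation) to lift the degeneracy.
[CoBr6]^4-: Summing ligand charges against the −4 overall charge gives an oxidation state of +2 for cobalt. Group 9 minus oxidation state 2 gives a d⁷ configuration. Bromide is a weak-field ligand for a first-row metal, so the complex is high-spin. The d⁷ configuration leaves the e_g set evenly filled (or empty) — no strong Jahn–Teller driving force.

[Cr(NCS)6]^4-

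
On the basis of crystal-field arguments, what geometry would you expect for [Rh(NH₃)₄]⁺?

Ligand charges: ammonia is neutral. With an overall charge of +1 the rhodium centre must be in the +1 oxidation state.
Rhodium is a group-9 element; Rh(I) is therefore d⁸.
With 4 monodentate ligands the coordination number is 4.
A 4d d⁸ ion has a large crystal-field splitting; square planar leaves the high-energy d_{x²−y²} orbital empty and maximises CFSE.

square planar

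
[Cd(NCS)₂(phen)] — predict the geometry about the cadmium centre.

Summing ligand charges against the 0 overall charge gives an oxidation state of +2 for cadmium.
Cd sits in group 12, so the d-electron count is 12 − 2 = 10.
Counting donor atoms: 2×isothiocyanate (monodentate) → 2 donors; 1×1,10-phenanthroline (bidentate) → 2 donors. Coordination number = 4.
A d¹⁰ ion has no crystal-field stabilisation preference between square planar and tetrahedral, so four ligands adopt the sterically favoured tetrahedral geometry.

tetrahedral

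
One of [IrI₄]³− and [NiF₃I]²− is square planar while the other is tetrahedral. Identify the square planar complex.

For [IrI₄]³−: Summing ligand charges against the −3 overall charge gives an oxidation state of +1 for iridium. Iridium is a group-9 element; Ir(I) is therefore d⁸. A 5d d⁸ ion has a large crystal-field splitting; square planar leaves the high-energy d_{x²−y²} orbital empty and maximises CFSE. → square planar.
For [NiF₃I]²−: Ligand charges: each fluoride is −1; each iodide is −1. With an overall charge of −2 the nickel centre must be in the +2 oxidation state. Ni sits in group 10, so the d-electron count is 10 − 2 = 8. Fluoride and iodide are weak-field ligands. With weak-field ligands the CFSE gain from square planar is small, so a 3d d⁸ ion takes the sterically preferred tetrahedral geometry. → tetrahedral.

[IrI₄]³−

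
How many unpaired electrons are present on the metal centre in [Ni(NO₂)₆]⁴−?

Each nitro (N-bound nitrite) is −1; balancing the −4 overall charge requires Ni(II).
Nickel is a group-10 element; Ni(II) is therefore d⁸.
In an octahedral field the d⁸ configuration is t₂g⁶e_g² (only one arrangement possible), giving 2 unpaired electrons.

2 unpaired electrons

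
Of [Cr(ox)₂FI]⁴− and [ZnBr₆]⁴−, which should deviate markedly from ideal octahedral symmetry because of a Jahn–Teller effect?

[Cr(ox)₂FI]⁴−

[Cr(ox)₂FI]⁴−: Each oxalate is −2; each fluoride is −1; each iodide is −1; balancing the −4 overall charge requires Cr(II). Chromium is a group-6 element; Cr(II) is therefore d⁴. Fluoride, iodide, and oxalate are weak-field ligands for a first-row metal, so the complex is high-spin. The t₂g³e_g¹ (high-spin) configuration has an unevenly filled e_g set; the Jahn–Teller theorem predicts a tetragonal distortion (typically axial elongation) to lift the degeneracy.
[ZnBr₆]⁴−: Summing ligand charges against the −4 overall charge gives an oxidation state of +2 for zinc. Zinc is a group-12 element; Zn(II) is therefore d¹⁰. The d¹⁰ configuration leaves the e_g set evenly filled (or empty) — no strong Jahn–Teller driving force.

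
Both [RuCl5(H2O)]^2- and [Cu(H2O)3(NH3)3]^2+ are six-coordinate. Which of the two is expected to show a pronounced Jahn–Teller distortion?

[Cu(H2O)3(NH3)3]^2+

[RuCl5(H2O)]^2-: Summing ligand charges against the −2 overall charge gives an oxidation state of +3 for ruthenium. Ruthenium is a group-8 element; Ru(III) is therefore d⁵. A 4d ion has a large Δₒ and is invariably low-spin. The d⁵ configuration leaves the e_g set evenly filled (or empty) — no strong Jahn–Teller driving force.
[Cu(H2O)3(NH3)3]^2+: Water is neutral; ammonia is neutral; balancing the +2 overall charge requires Cu(II). Group 11 minus oxidation state 2 gives a d⁹ configuration. The t₂g⁶e_g³ configuration has an unevenly filled e_g set; the Jahn–Teller theorem predicts a tetragonal distortion (typically axial elongation) to lift the degeneracy.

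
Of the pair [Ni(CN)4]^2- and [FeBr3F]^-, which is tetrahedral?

[FeBr3F]^-

For [Ni(CN)4]^2-: Each cyanide is −1; balancing the −2 overall charge requires Ni(II). Group 10 minus oxidation state 2 gives a d⁸ configuration. Cyanide is a strong-field ligand (high in the spectrochemical series). A 3d d⁸ ion with strong-field ligands gains enough CFSE to favour square planar over tetrahedral. → square planar.
For [FeBr3F]^-: Summing ligand charges against the −1 overall charge gives an oxidation state of +3 for iron. Group 8 minus oxidation state 3 gives a d⁵ configuration. A high-spin d⁵ ion has zero CFSE in either geometry, so four ligands adopt the sterically favoured tetrahedral geometry. → tetrahedral.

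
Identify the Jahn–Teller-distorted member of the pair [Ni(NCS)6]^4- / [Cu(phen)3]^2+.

[Cu(phen)3]^2+

[Ni(NCS)6]^4-: Ligand charges: each isothiocyanate is −1. With an overall charge of −4 the nickel centre must be in the +2 oxidation state. Nickel is a group-10 element; Ni(II) is therefore d⁸. The d⁸ configuration leaves the e_g set evenly filled (or empty) — no strong Jahn–Teller driving force.
[Cu(phen)3]^2+: Summing ligand charges against the +2 overall charge gives an oxidation state of +2 for copper. Copper is a group-11 element; Cu(II) is therefore d⁹. The t₂g⁶e_g³ configuration has an unevenly filled e_g set; the Jahn–Teller theorem predicts a tetragonal distortion (typically axial elongation) to lift the degeneracy.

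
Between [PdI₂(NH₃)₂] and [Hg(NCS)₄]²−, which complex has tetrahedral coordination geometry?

[Hg(NCS)₄]²−

For [PdI₂(NH₃)₂]: Summing ligand charges against the 0 overall charge gives an oxidation state of +2 for palladium. Group 10 minus oxidation state 2 gives a d⁸ configuration. A 4d d⁸ ion has a large crystal-field splitting; square planar leaves the high-energy d_{x²−y²} orbital empty and maximises CFSE. → square planar.
For [Hg(NCS)₄]²−: Ligand charges: each isothiocyanate is −1. With an overall charge of −2 the mercury centre must be in the +2 oxidation state. Group 12 minus oxidation state 2 gives a d¹⁰ configuration. A d¹⁰ ion has no crystal-field stabilisation preference between square planar and tetrahedral, so four ligands adopt the sterically favoured tetrahedral geometry. → tetrahedral.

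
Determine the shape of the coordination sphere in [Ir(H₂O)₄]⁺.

Summing ligand charges against the +1 overall charge gives an oxidation state of +1 for iridium.
Group 9 minus oxidation state 1 gives a d⁸ configuration.
With 4 monodentate ligands the coordination number is 4.
A 5d d⁸ ion has a large crystal-field splitting; square planar leaves the high-energy d_{x²−y²} orbital empty and maximises CFSE.

square planar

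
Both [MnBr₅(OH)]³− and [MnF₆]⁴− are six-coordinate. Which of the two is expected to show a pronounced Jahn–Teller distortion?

[MnBr₅(OH)]³−

[MnBr₅(OH)]³−: Ligand charges: each bromide is −1; each hydroxide is −1. With an overall charge of −3 the manganese centre must be in the +3 oxidation state. Mn sits in group 7, so the d-electron count is 7 − 3 = 4. Bromide and hydroxide are weak-field ligands for a first-row metal, so the complex is high-spin. The t₂g³e_g¹ (high-spin) configuration has an unevenly filled e_g set; the Jahn–Teller theorem predicts a tetragonal distortion (typically axial elongation) to lift the degeneracy.
[MnF₆]⁴−: Summing ligand charges against the −4 overall charge gives an oxidation state of +2 for manganese. Mn sits in group 7, so the d-electron count is 7 − 2 = 5. Fluoride is a weak-field ligand for a first-row metal, so the complex is high-spin. The d⁵ configuration leaves the e_g set evenly filled (or empty) — no strong Jahn–Teller driving force.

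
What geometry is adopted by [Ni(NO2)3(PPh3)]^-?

Ligand charges: each nitro (N-bound nitrite) is −1; triphenylphosphine is neutral. With an overall charge of −1 the nickel centre must be in the +2 oxidation state.
Group 10 minus oxidation state 2 gives a d⁸ configuration.
Coordination number: 4.
Nitro (N-bound nitrite) and triphenylphosphine are strong-field ligands (high in the spectrochemical series).
A 3d d⁸ ion with strong-field ligands gains enough CFSE to favour square planar over tetrahedral.

square planar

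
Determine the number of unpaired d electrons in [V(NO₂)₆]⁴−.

3 unpaired electrons

Each nitro (N-bound nitrite) is −1; balancing the −4 overall charge requires V(II).
Vanadium is a group-5 element; V(II) is therefore d³.
In an octahedral field the d³ configuration is t₂g³e_g⁰ (only one arrangement possible), giving 3 unpaired electrons.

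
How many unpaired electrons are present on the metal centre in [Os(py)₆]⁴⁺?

2 unpaired electrons

Pyridine is neutral; balancing the +4 overall charge requires Os(IV).
Os sits in group 8, so the d-electron count is 8 − 4 = 4.
The spin state decides the count: a 5d ion has a large Δₒ and is invariably low-spin.
An octahedral low-spin d⁴ ion is t₂g⁴e_g⁰, giving 2 unpaired electrons.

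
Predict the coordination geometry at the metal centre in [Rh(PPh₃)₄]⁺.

square planar

Triphenylphosphine is neutral; balancing the +1 overall charge requires Rh(I).
Rh sits in group 9, so the d-electron count is 9 − 1 = 8.
Coordination number: 4.
A 4d d⁸ ion has a large crystal-field splitting; square planar leaves the high-energy d_{x²−y²} orbital empty and maximises CFSE.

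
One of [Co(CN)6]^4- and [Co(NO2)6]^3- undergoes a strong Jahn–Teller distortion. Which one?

[Co(CN)6]^4-: Summing ligand charges against the −4 overall charge gives an oxidation state of +2 for cobalt. Cobalt is a group-9 element; Co(II) is therefore d⁷. Cyanide is a strong-field ligand (high in the spectrochemical series) for a first-row metal, so the complex is low-spin. The t₂g⁶e_g¹ (low-spin) configuration has an unevenly filled e_g set; the Jahn–Teller theorem predicts a tetragonal distortion (typically axial elongation) to lift the degeneracy.
[Co(NO2)6]^3-: Ligand charges: each nitro (N-bound nitrite) is −1. With an overall charge of −3 the cobalt centre must be in the +3 oxidation state. Cobalt is a group-9 element; Co(III) is therefore d⁶. Co(III) has an exceptionally large octahedral splitting and is low-spin with essentially every ligand except fluoride. The d⁶ configuration leaves the e_g set evenly filled (or empty) — no strong Jahn–Teller driving force.

[Co(CN)6]^4-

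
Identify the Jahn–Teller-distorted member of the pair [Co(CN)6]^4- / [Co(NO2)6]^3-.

[Co(CN)6]^4-

[Co(CN)6]^4-: Ligand charges: each cyanide is −1. With an overall charge of −4 the cobalt centre must be in the +2 oxidation state. Cobalt is a group-9 element; Co(II) is therefore d⁷. Cyanide is a strong-field ligand (high in the spectrochemical series) for a first-row metal, so the complex is low-spin. The t₂g⁶e_g¹ (low-spin) configuration has an unevenly filled e_g set; the Jahn–Teller theorem predicts a tetragonal distortion (typically axial elongation) to lift the degeneracy.
[Co(NO2)6]^3-: Each nitro (N-bound nitrite) is −1; balancing the −3 overall charge requires Co(III). Co sits in group 9, so the d-electron count is 9 − 3 = 6. Co(III) has an exceptionally large octahedral splitting and is low-spin with essentially every ligand except fluoride. The d⁶ configuration leaves the e_g set evenly filled (or empty) — no strong Jahn–Teller driving force.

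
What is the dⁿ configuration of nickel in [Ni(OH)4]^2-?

Ligand charges: each hydroxide is −1. With an overall charge of −2 the nickel centre must be in the +2 oxidation state.
Group 10 minus oxidation state 2 gives a d⁸ configuration.

d⁸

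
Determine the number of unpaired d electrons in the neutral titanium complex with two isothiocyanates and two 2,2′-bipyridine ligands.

2

Summing ligand charges against the 0 overall charge gives an oxidation state of +2 for titanium.
Group 4 minus oxidation state 2 gives a d² configuration.
Counting donor atoms: 2×isothiocyanate (monodentate) → 2 donors; 2×2,2′-bipyridine (bidentate) → 4 donors. Coordination number = 6.
In an octahedral field the d² configuration is t₂g²e_g⁰ (only one arrangement possible), giving 2 unpaired electrons.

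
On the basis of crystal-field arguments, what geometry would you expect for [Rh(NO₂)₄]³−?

Summing ligand charges against the −3 overall charge gives an oxidation state of +1 for rhodium.
Group 9 minus oxidation state 1 gives a d⁸ configuration.
With 4 monodentate ligands the coordination number is 4.
A 4d d⁸ ion has a large crystal-field splitting; square planar leaves the high-energy d_{x²−y²} orbital empty and maximises CFSE.

square planar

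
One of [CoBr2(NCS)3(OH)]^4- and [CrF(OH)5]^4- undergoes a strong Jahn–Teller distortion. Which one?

[CrF(OH)5]^4-

[CoBr2(NCS)3(OH)]^4-: Summing ligand charges against the −4 overall charge gives an oxidation state of +2 for cobalt. Group 9 minus oxidation state 2 gives a d⁷ configuration. Bromide, hydroxide, and isothiocyanate are weak-field ligands for a first-row metal, so the complex is high-spin. The d⁷ configuration leaves the e_g set evenly filled (or empty) — no strong Jahn–Teller driving force.
[CrF(OH)5]^4-: Summing ligand charges against the −4 overall charge gives an oxidation state of +2 for chromium. Chromium is a group-6 element; Cr(II) is therefore d⁴. Fluoride and hydroxide are weak-field ligands for a first-row metal, so the complex is high-spin. The t₂g³e_g¹ (high-spin) configuration has an unevenly filled e_g set; the Jahn–Teller theorem predicts a tetragonal distortion (typically axial elongation) to lift the degeneracy.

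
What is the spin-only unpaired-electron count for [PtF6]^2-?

0 unpaired electrons

Ligand charges: each fluoride is −1. With an overall charge of −2 the platinum centre must be in the +4 oxidation state.
Platinum is a group-10 element; Pt(IV) is therefore d⁶.
The spin state decides the count: a 5d ion has a large Δₒ and is invariably low-spin.
An octahedral low-spin d⁶ ion is t₂g⁶e_g⁰, giving 0 unpaired electrons.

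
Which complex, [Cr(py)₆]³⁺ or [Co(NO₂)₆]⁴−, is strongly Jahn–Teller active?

[Cr(py)₆]³⁺: Ligand charges: pyridine is neutral. With an overall charge of +3 the chromium centre must be in the +3 oxidation state. Chromium is a group-6 element; Cr(III) is therefore d³. The d³ configuration leaves the e_g set evenly filled (or empty) — no strong Jahn–Teller driving force.
[Co(NO₂)₆]⁴−: Each nitro (N-bound nitrite) is −1; balancing the −4 overall charge requires Co(II). Co sits in group 9, so the d-electron count is 9 − 2 = 7. Nitro (N-bound nitrite) is a strong-field ligand (high in the spectrochemical series) for a first-row metal, so the complex is low-spin. The t₂g⁶e_g¹ (low-spin) configuration has an unevenly filled e_g set; the Jahn–Teller theorem predicts a tetragonal distortion (typically axial elongation) to lift the degeneracy.

[Co(NO₂)₆]⁴−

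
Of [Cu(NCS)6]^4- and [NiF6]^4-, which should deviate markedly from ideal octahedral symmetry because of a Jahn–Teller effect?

[Cu(NCS)6]^4-

[Cu(NCS)6]^4-: Ligand charges: each isothiocyanate is −1. With an overall charge of −4 the copper centre must be in the +2 oxidation state. Copper is a group-11 element; Cu(II) is therefore d⁹. The t₂g⁶e_g³ configuration has an unevenly filled e_g set; the Jahn–Teller theorem predicts a tetragonal distortion (typically axial elongation) to lift the degeneracy.
[NiF6]^4-: Ligand charges: each fluoride is −1. With an overall charge of −4 the nickel centre must be in the +2 oxidation state. Group 10 minus oxidation state 2 gives a d⁸ configuration. The d⁸ configuration leaves the e_g set evenly filled (or empty) — no strong Jahn–Teller driving force.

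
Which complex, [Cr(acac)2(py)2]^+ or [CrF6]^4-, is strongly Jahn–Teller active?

[Cr(acac)2(py)2]^+: Each acetylacetonate is −1; pyridine is neutral; balancing the +1 overall charge requires Cr(III). Group 6 minus oxidation state 3 gives a d³ configuration. The d³ configuration leaves the e_g set evenly filled (or empty) — no strong Jahn–Teller driving force.
[CrF6]^4-: Each fluoride is −1; balancing the −4 overall charge requires Cr(II). Chromium is a group-6 element; Cr(II) is therefore d⁴. Fluoride is a weak-field ligand for a first-row metal, so the complex is high-spin. The t₂g³e_g¹ (high-spin) configuration has an unevenly filled e_g set; the Jahn–Teller theorem predicts a tetragonal distortion (typically axial elongation) to lift the degeneracy.

[CrF6]^4-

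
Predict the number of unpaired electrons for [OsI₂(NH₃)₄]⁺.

1 unpaired electron

Ligand charges: each iodide is −1; ammonia is neutral. With an overall charge of +1 the osmium centre must be in the +3 oxidation state.
Os sits in group 8, so the d-electron count is 8 − 3 = 5.
The spin state decides the count: a 5d ion has a large Δₒ and is invariably low-spin.
An octahedral low-spin d⁵ ion is t₂g⁵e_g⁰, giving 1 unpaired electron.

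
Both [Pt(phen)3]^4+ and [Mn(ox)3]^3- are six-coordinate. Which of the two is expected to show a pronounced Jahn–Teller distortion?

[Pt(phen)3]^4+: Summing ligand charges against the +4 overall charge gives an oxidation state of +4 for platinum. Group 10 minus oxidation state 4 gives a d⁶ configuration. A 5d ion has a large Δₒ and is invariably low-spin. The d⁶ configuration leaves the e_g set evenly filled (or empty) — no strong Jahn–Teller driving force.
[Mn(ox)3]^3-: Summing ligand charges against the −3 overall charge gives an oxidation state of +3 for manganese. Manganese is a group-7 element; Mn(III) is therefore d⁴. Oxalate is a weak-field ligand for a first-row metal, so the complex is high-spin. The t₂g³e_g¹ (high-spin) configuration has an unevenly filled e_g set; the Jahn–Teller theorem predicts a tetragonal distortion (typically axial elongation) to lift the degeneracy.

[Mn(ox)3]^3-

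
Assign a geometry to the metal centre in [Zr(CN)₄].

Summing ligand charges against the 0 overall charge gives an oxidation state of +4 for zirconium.
Zr sits in group 4, so the d-electron count is 4 − 4 = 0.
Coordination number: 4.
A d⁰ ion has no crystal-field stabilisation preference between square planar and tetrahedral, so four ligands adopt the sterically favoured tetrahedral geometry.

tetrahedral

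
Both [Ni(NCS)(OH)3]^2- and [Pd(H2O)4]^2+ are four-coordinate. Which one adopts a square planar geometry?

For [Ni(NCS)(OH)3]^2-: Each isothiocyanate is −1; each hydroxide is −1; balancing the −2 overall charge requires Ni(II). Ni sits in group 10, so the d-electron count is 10 − 2 = 8. Hydroxide and isothiocyanate are weak-field ligands. With weak-field ligands the CFSE gain from square planar is small, so a 3d d⁸ ion takes the sterically preferred tetrahedral geometry. → tetrahedral.
For [Pd(H2O)4]^2+: Water is neutral; balancing the +2 overall charge requires Pd(II). Palladium is a group-10 element; Pd(II) is therefore d⁸. A 4d d⁸ ion has a large crystal-field splitting; square planar leaves the high-energy d_{x²−y²} orbital empty and maximises CFSE. → square planar.

[Pd(H2O)4]^2+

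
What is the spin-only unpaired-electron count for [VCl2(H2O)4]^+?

2

Ligand charges: each chloride is −1; water is neutral. With an overall charge of +1 the vanadium centre must be in the +3 oxidation state.
Group 5 minus oxidation state 3 gives a d² configuration.
In an octahedral field the d² configuration is t₂g²e_g⁰ (only one arrangement possible), giving 2 unpaired electrons.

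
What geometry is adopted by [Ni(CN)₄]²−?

square planar

Summing ligand charges against the −2 overall charge gives an oxidation state of +2 for nickel.
Group 10 minus oxidation state 2 gives a d⁸ configuration.
Coordination number: 4.
Cyanide is a strong-field ligand (high in the spectrochemical series).
A 3d d⁸ ion with strong-field ligands gains enough CFSE to favour square planar over tetrahedral.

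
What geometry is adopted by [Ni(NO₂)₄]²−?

square planar

Summing ligand charges against the −2 overall charge gives an oxidation state of +2 for nickel.
Ni sits in group 10, so the d-electron count is 10 − 2 = 8.
With 4 monodentate ligands the coordination number is 4.
Nitro (N-bound nitrite) is a strong-field ligand (high in the spectrochemical series).
A 3d d⁸ ion with strong-field ligands gains enough CFSE to favour square planar over tetrahedral.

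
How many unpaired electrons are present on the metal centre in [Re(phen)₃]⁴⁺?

Ligand charges: 1,10-phenanthroline is neutral. With an overall charge of +4 the rhenium centre must be in the +4 oxidation state.
Rhenium is a group-7 element; Re(IV) is therefore d³.
Counting donor atoms: 3×1,10-phenanthroline (bidentate) → 6 donors. Coordination number = 6.
In an octahedral field the d³ configuration is t₂g³e_g⁰ (only one arrangement possible), giving 3 unpaired electrons.

3 unpaired electrons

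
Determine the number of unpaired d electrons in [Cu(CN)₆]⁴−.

1

Each cyanide is −1; balancing the −4 overall charge requires Cu(II).
Copper is a group-11 element; Cu(II) is therefore d⁹.
In an octahedral field the d⁹ configuration is t₂g⁶e_g³ (only one arrangement possible), giving 1 unpaired electron.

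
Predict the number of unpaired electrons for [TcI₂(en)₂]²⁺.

3 unpaired electrons

Summing ligand charges against the +2 overall charge gives an oxidation state of +4 for technetium.
Technetium is a group-7 element; Tc(IV) is therefore d³.
Counting donor atoms: 2×iodide (monodentate) → 2 donors; 2×ethylenediamine (bidentate) → 4 donors. Coordination number = 6.
In an octahedral field the d³ configuration is t₂g³e_g⁰ (only one arrangement possible), giving 3 unpaired electrons.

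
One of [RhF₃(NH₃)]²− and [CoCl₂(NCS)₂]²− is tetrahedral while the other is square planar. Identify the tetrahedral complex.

For [RhF₃(NH₃)]²−: Ligand charges: each fluoride is −1; ammonia is neutral. With an overall charge of −2 the rhodium centre must be in the +1 oxidation state. Rhodium is a group-9 element; Rh(I) is therefore d⁸. A 4d d⁸ ion has a large crystal-field splitting; square planar leaves the high-energy d_{x²−y²} orbital empty and maximises CFSE. → square planar.
For [CoCl₂(NCS)₂]²−: Each chloride is −1; each isothiocyanate is −1; balancing the −2 overall charge requires Co(II). Cobalt is a group-9 element; Co(II) is therefore d⁷. For a high-spin 3d d⁷ ion with weak-field ligands the small Δₜ gives little square-planar CFSE advantage, so four ligands adopt the sterically favoured tetrahedral geometry. → tetrahedral.

[CoCl₂(NCS)₂]²−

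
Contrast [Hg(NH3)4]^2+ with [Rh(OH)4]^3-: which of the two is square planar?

For [Hg(NH3)4]^2+: Summing ligand charges against the +2 overall charge gives an oxidation state of +2 for mercury. Hg sits in group 12, so the d-electron count is 12 − 2 = 10. A d¹⁰ ion has no crystal-field stabilisation preference between square planar and tetrahedral, so four ligands adopt the sterically favoured tetrahedral geometry. → tetrahedral.
For [Rh(OH)4]^3-: Each hydroxide is −1; balancing the −3 overall charge requires Rh(I). Rhodium is a group-9 element; Rh(I) is therefore d⁸. A 4d d⁸ ion has a large crystal-field splitting; square planar leaves the high-energy d_{x²−y²} orbital empty and maximises CFSE. → square planar.

[Rh(OH)4]^3-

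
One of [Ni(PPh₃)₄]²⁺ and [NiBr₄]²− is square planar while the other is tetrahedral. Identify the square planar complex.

[Ni(PPh₃)₄]²⁺

For [Ni(PPh₃)₄]²⁺: Triphenylphosphine is neutral; balancing the +2 overall charge requires Ni(II). Group 10 minus oxidation state 2 gives a d⁸ configuration. Triphenylphosphine is a strong-field ligand (high in the spectrochemical series). A 3d d⁸ ion with strong-field ligands gains enough CFSE to favour square planar over tetrahedral. → square planar.
For [NiBr₄]²−: Summing ligand charges against the −2 overall charge gives an oxidation state of +2 for nickel. Nickel is a group-10 element; Ni(II) is therefore d⁸. Bromide is a weak-field ligand. With weak-field ligands the CFSE gain from square planar is small, so a 3d d⁸ ion takes the sterically preferred tetrahedral geometry. → tetrahedral.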